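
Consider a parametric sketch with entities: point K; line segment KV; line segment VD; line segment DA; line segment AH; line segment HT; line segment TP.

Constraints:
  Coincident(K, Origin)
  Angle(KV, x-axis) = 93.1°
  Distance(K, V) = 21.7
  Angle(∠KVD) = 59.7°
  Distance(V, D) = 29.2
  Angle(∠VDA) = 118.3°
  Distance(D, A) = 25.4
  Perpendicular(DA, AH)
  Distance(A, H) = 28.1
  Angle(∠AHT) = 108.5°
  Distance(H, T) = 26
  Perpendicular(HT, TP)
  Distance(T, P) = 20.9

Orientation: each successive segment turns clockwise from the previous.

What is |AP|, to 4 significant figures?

35.39

K is at the origin; KV runs at 93.1° with length 21.7, so V = (-1.174, 21.67). ∠KVD = 59.7° gives VD at -27.20° from the x-axis; with |VD| = 29.2, D = (24.80, 8.321). ∠VDA = 118.3° gives DA at -88.90° from the x-axis; with |DA| = 25.4, A = (25.29, -17.07). The perpendicularity gives AH at right angles to DA, so AH runs at -178.9°; with |AH| = 28.1, H = (-2.810, -17.61). ∠AHT = 108.5° gives HT at 109.6° from the x-axis; with |HT| = 26.0, T = (-11.53, 6.880). HT ⟂ TP, so TP runs at 19.60°; with |TP| = 20.9, P = (8.158, 13.89). Then |AP| = |P − A| = 35.39.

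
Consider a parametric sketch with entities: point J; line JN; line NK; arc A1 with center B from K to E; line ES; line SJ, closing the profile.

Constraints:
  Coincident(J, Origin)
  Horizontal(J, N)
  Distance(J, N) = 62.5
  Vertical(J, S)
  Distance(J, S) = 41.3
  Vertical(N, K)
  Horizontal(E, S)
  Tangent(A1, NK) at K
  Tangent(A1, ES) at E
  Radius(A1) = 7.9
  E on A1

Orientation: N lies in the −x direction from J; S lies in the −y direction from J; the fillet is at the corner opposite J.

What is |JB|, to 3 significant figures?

64.0

J and S share the same x with |JS| = 41.3 and S on the −y side, so S = (0.00, -41.3). The virtual corner opposite J is at (-62.5, -41.3). Tangency of A1 to NK means the radius BK is perpendicular to NK and since A1 is tangent to ES there, BE ⟂ ES, with radius 7.9, so the center B sits 7.9 in from both sides at B = (-54.6, -33.4). Then |JB| = |B − J| = 64.0.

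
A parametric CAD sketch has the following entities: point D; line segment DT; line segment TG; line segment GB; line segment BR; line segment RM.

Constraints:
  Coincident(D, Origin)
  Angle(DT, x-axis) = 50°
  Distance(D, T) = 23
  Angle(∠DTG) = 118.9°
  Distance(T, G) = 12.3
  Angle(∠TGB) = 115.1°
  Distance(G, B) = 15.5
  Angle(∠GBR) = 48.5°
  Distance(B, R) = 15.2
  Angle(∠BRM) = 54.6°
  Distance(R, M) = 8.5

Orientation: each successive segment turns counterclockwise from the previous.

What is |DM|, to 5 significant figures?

27.069

∠GBR = 48.5° gives BR at -52.500° from the x-axis; with |BR| = 15.2, R = (4.1471, 18.117). ∠BRM = 54.6° gives RM at 72.900° from the x-axis; with |RM| = 8.5, M = (6.6464, 26.241). Then |DM| = |M − D| = 27.069.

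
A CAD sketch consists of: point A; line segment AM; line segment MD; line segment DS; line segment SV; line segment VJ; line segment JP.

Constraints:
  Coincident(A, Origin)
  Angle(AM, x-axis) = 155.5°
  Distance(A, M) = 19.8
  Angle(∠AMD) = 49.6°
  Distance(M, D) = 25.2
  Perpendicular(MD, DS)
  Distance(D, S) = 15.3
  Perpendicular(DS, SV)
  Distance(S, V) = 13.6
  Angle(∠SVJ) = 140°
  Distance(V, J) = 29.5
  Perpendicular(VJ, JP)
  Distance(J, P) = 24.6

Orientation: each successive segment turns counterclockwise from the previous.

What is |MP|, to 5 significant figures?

23.016

∠SVJ = 140.0° gives VJ at 145.90° from the x-axis; with |VJ| = 29.5, J = (-24.552, 17.785). The perpendicularity gives JP at right angles to VJ, so JP runs at -124.10°; with |JP| = 24.6, P = (-38.344, -2.5851). Then |MP| = |P − M| = 23.016.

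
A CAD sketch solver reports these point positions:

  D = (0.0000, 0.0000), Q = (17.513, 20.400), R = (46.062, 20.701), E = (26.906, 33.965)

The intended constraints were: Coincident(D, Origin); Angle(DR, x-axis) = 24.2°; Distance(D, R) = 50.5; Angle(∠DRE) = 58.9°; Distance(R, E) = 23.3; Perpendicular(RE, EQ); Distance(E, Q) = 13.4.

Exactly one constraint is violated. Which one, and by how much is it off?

Distance(E, Q) = 13.4 — off by 3.10.

D = (0.00, 0.00) ✓; DR at 24.20° ✓; |DR| = 50.50 ✓; ∠DRE = 58.90° ✓; |RE| = 23.30 ✓; ∠(RE, EQ) = 90.00° ✓; |EQ| = 16.50 ✗.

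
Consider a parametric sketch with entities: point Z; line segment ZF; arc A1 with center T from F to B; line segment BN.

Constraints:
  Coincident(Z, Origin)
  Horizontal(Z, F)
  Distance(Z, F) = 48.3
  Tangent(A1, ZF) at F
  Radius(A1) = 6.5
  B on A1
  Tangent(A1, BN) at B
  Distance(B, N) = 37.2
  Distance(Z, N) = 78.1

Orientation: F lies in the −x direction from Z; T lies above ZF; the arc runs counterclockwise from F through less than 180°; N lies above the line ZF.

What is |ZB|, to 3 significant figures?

44.7

Checks: |TB| = 6.500 ✓; ∠(TB, BN) = 90.00° ✓; |BN| = 37.20 ✓; |ZN| = 78.10 ✓.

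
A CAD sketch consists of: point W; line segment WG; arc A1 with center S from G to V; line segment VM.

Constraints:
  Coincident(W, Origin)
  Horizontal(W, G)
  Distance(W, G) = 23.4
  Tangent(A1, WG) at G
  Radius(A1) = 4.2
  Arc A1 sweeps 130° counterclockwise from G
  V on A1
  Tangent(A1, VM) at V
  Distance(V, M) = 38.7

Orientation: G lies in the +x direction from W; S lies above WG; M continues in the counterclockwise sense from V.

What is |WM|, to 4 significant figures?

36.59

On A1, G sits at bearing -90° from S; a 130° counterclockwise sweep puts V at bearing 40°, so V = S + 4.2·(cos 40°, sin 40°) = (26.62, 6.900). A1 meets VM tangentially, so SV is at right angles to VM, so VM runs along (−sin 40°, cos 40°); with |VM| = 38.7, M = (1.742, 36.55). Then |WM| = |M − W| = 36.59.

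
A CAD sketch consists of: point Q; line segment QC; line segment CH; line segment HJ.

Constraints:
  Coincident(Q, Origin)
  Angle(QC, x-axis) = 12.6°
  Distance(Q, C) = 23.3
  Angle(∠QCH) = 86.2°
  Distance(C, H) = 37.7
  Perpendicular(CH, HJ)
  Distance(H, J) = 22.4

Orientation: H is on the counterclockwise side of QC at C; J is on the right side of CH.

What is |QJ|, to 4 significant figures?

58.23

Q is at the origin; QC runs at 12.6° with length 23.3, so C = 23.3·(cos 12.6°, sin 12.6°) = (22.74, 5.083). ∠QCH = 86.2°, so CH runs at 12.6° + (180° − 86.2°) = 106.4° from the x-axis; with |CH| = 37.7, H = C + 37.7·(cos 106.4°, sin 106.4°) = (12.09, 41.25). The perpendicularity gives HJ at right angles to CH; with |HJ| = 22.4 on the right of CH, J = H + 22.4·(0.9593, 0.2823) = (33.58, 47.57). Then |QJ| = |J − Q| = 58.23.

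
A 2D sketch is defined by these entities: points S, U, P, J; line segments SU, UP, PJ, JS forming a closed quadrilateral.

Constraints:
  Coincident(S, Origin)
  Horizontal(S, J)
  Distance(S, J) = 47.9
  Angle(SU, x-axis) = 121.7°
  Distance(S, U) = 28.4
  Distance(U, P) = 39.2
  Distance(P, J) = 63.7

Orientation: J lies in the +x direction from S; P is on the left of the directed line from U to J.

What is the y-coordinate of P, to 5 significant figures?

52.635

Checks: |UP| = 39.20 ✓; |PJ| = 63.70 ✓.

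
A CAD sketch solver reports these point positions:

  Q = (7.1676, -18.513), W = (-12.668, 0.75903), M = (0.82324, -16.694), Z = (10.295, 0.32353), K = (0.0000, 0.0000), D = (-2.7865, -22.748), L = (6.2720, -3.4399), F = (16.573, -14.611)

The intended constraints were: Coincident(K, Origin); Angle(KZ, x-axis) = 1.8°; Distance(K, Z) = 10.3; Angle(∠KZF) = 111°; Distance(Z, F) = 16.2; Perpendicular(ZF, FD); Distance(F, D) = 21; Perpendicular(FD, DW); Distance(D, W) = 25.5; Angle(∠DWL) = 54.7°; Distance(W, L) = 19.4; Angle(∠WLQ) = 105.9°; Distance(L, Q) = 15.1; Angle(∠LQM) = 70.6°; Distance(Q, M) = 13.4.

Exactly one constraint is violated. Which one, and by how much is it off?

Distance(Q, M) = 13.4 — off by 6.80.

K = (0.00, 0.00) ✓; KZ at 1.800° ✓; |KZ| = 10.30 ✓; ∠KZF = 111.0° ✓; |ZF| = 16.20 ✓; ∠(ZF, FD) = 90.00° ✓; |FD| = 21.00 ✓; ∠(FD, DW) = 90.00° ✓; |DW| = 25.50 ✓; ∠DWL = 54.70° ✓; |WL| = 19.40 ✓; ∠WLQ = 105.9° ✓; |LQ| = 15.10 ✓; ∠LQM = 70.60° ✓; |QM| = 6.600 ✗.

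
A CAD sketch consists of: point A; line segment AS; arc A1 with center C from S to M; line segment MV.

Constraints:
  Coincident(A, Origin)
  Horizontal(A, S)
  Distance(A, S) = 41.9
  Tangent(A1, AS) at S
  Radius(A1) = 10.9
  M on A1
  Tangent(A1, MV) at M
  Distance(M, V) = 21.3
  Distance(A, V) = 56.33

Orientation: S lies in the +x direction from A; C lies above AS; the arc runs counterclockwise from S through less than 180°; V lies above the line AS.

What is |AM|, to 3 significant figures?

54.1

A is at the origin; AS is horizontal with |AS| = 41.9 and S on the +x side, so S = (41.9, 0.00). The tangent condition forces CS to be normal to AS, so C = S + (0, 10.9) = (41.9, 10.9). Since CM ⟂ MV (tangency), |CV| = √(10.9² + 21.3²) = 23.9 regardless of where M sits on A1. So V lies on both circle(A, 56.33) and circle(C, 23.9); the above-AS intersection is V = (44.4, 34.7). M is the foot of the tangent from V: M = (52.1, 14.8).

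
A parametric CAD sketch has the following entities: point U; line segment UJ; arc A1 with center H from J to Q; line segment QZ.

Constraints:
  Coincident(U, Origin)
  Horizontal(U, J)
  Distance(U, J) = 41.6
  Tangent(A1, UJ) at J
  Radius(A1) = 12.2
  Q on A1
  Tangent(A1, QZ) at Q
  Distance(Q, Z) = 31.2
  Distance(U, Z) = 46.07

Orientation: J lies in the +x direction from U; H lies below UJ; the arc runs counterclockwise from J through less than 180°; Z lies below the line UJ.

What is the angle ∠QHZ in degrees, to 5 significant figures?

68.643°

Checks: |HQ| = 12.20 ✓; ∠(HQ, QZ) = 90.00° ✓; |QZ| = 31.20 ✓; |UZ| = 46.07 ✓.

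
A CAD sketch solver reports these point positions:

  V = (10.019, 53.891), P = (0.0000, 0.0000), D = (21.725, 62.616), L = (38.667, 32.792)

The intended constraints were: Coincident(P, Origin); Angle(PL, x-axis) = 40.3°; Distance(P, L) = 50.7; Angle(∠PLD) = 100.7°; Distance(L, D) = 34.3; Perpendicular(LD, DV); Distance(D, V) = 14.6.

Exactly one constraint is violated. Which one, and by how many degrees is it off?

Perpendicular(LD, DV) — off by 7.10°.

P = (0.00, 0.00) ✓; PL at 40.30° ✓; |PL| = 50.70 ✓; ∠PLD = 100.7° ✓; |LD| = 34.30 ✓; ∠(LD, DV) = 97.10° ✗; |DV| = 14.60 ✓.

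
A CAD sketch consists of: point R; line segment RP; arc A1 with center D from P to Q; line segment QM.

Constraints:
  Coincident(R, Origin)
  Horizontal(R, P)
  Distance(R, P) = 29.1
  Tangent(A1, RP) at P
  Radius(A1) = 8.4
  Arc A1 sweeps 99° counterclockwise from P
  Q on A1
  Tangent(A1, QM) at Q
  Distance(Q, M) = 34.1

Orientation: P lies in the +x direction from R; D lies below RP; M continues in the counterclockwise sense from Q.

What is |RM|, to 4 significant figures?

50.66

R is at the origin; RP is horizontal with |RP| = 29.1 and P on the +x side, so P = (29.10, 0.000). Tangency of A1 to RP means the radius DP is perpendicular to RP, so D = P + (0, -8.4) = (29.10, -8.400). On A1, P sits at bearing 90° from D; a 99° counterclockwise sweep puts Q at bearing 189°, so Q = D + 8.4·(cos 189°, sin 189°) = (20.80, -9.714). Since A1 is tangent to QM there, DQ ⟂ QM, so QM runs along (−sin 189°, cos 189°); with |QM| = 34.1, M = (26.14, -43.39). Then |RM| = |M − R| = 50.66.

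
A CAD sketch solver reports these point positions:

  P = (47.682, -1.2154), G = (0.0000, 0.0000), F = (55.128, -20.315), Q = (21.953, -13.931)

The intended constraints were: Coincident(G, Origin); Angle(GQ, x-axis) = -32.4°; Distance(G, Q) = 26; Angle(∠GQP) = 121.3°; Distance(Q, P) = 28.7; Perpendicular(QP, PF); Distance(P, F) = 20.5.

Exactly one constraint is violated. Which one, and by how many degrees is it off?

Perpendicular(QP, PF) — off by 5.00°.

G = (0.00, 0.00) ✓; GQ at -32.40° ✓; |GQ| = 26.00 ✓; ∠GQP = 121.3° ✓; |QP| = 28.70 ✓; ∠(QP, PF) = 95.00° ✗; |PF| = 20.50 ✓.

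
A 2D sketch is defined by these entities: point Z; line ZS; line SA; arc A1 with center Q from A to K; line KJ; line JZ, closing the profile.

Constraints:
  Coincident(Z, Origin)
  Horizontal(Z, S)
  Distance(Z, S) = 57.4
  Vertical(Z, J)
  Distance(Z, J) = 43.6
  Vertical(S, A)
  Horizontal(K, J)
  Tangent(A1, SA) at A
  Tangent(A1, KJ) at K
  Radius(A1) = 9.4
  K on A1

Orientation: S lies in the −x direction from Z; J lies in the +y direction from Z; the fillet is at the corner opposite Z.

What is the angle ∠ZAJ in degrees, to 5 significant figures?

40.088°

Z is at the origin; Z and S share the same y with |ZS| = 57.4 and S on the −x side, so S = (-57.400, 0.0000). ZJ is vertical with |ZJ| = 43.6 and J on the +y side, so J = (0.0000, 43.600). The virtual corner opposite Z is at (-57.400, 43.600). A1 meets SA tangentially, so QA is at right angles to SA and since A1 is tangent to KJ there, QK ⟂ KJ, with radius 9.4, so the center Q sits 9.4 in from both sides at Q = (-48.000, 34.200). That places the tangent points at A = (-57.400, 34.200) on SA and K = (-48.000, 43.600) on KJ. Then cos ∠ZAJ = AZ·AJ / (|AZ||AJ|), giving 40.088°.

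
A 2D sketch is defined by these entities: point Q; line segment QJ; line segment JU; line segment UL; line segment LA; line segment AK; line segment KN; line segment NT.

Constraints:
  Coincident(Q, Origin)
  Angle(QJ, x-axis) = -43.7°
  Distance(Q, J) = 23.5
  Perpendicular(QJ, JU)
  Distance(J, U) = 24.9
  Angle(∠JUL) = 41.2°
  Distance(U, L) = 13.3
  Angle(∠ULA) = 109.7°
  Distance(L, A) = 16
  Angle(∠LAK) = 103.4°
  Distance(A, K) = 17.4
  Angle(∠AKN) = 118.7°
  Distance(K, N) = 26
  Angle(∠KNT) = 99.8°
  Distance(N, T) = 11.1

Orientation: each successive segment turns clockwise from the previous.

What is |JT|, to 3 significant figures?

37.0

Q is at the origin; QJ runs at -43.7° with length 23.5, so J = (17.0, -16.2). QJ is perpendicular to JU, so JU runs at -134°; with |JU| = 24.9, U = (-0.213, -34.2). ∠JUL = 41.2° gives UL at 87.5° from the x-axis; with |UL| = 13.3, L = (0.367, -21.0). ∠ULA = 109.7° gives LA at 17.2° from the x-axis; with |LA| = 16.0, A = (15.7, -16.2). ∠LAK = 103.4° gives AK at -59.4° from the x-axis; with |AK| = 17.4, K = (24.5, -31.2). ∠AKN = 118.7° gives KN at -121° from the x-axis; with |KN| = 26.0, N = (11.2, -53.6). ∠KNT = 99.8° gives NT at 159° from the x-axis; with |NT| = 11.1, T = (0.865, -49.6). Then |JT| = |T − J| = 37.0.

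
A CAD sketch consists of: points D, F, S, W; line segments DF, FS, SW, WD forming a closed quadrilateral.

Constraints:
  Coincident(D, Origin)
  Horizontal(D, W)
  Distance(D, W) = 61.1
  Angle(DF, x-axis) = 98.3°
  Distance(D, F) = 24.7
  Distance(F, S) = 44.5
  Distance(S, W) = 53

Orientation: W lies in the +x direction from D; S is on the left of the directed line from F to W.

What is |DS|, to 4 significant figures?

58.14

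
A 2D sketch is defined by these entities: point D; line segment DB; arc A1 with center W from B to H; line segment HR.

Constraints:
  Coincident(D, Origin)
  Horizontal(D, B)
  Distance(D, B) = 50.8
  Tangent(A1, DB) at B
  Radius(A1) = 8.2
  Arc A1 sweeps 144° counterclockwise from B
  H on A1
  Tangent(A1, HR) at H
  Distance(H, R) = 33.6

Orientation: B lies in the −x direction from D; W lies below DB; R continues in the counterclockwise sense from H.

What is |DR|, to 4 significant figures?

44.77

On A1, B sits at bearing 90° from W; a 144° counterclockwise sweep puts H at bearing 234°, so H = W + 8.2·(cos 234°, sin 234°) = (-55.62, -14.83). Since A1 is tangent to HR there, WH ⟂ HR, so HR runs along (−sin 234°, cos 234°); with |HR| = 33.6, R = (-28.44, -34.58). Then |DR| = |R − D| = 44.77.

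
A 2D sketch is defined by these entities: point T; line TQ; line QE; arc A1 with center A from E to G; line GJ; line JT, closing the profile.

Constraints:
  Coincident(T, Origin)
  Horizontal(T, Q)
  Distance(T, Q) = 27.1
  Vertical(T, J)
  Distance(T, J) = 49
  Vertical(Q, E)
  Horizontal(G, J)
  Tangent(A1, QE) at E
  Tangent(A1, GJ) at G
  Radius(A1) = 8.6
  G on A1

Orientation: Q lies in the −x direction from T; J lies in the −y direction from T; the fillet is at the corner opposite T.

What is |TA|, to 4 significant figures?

44.43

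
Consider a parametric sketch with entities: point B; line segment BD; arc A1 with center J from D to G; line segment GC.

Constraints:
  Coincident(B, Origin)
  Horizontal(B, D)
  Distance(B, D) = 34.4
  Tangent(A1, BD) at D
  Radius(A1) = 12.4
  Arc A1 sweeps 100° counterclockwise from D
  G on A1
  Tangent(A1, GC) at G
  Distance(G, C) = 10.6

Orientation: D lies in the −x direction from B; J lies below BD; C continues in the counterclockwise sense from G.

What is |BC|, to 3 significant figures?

51.3

B is at the origin; B and D share the same y with |BD| = 34.4 and D on the −x side, so D = (-34.4, 0.00). A1 meets BD tangentially, so JD is at right angles to BD, so J = D + (0, -12.4) = (-34.4, -12.4). On A1, D sits at bearing 90° from J; a 100° counterclockwise sweep puts G at bearing 190°, so G = J + 12.4·(cos 190°, sin 190°) = (-46.6, -14.6). A1 meets GC tangentially, so JG is at right angles to GC, so GC runs along (−sin 190°, cos 190°); with |GC| = 10.6, C = (-44.8, -25.0). Then |BC| = |C − B| = 51.3.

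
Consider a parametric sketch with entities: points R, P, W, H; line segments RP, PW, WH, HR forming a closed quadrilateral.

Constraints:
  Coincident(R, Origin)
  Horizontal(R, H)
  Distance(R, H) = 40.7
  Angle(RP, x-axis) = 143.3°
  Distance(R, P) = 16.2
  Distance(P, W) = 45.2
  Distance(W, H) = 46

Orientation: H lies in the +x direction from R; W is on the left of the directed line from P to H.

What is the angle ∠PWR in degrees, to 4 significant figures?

20.60°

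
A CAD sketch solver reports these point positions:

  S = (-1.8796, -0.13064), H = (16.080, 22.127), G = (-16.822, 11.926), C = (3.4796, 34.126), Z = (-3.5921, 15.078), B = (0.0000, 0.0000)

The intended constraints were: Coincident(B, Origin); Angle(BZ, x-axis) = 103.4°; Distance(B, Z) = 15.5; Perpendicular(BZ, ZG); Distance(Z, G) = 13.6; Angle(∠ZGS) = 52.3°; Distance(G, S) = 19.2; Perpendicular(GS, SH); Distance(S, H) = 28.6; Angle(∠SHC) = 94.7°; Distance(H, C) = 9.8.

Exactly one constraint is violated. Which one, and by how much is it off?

Distance(H, C) = 9.8 — off by 7.60.

B = (0.00, 0.00) ✓; BZ at 103.4° ✓; |BZ| = 15.50 ✓; ∠(BZ, ZG) = 90.00° ✓; |ZG| = 13.60 ✓; ∠ZGS = 52.30° ✓; |GS| = 19.20 ✓; ∠(GS, SH) = 90.00° ✓; |SH| = 28.60 ✓; ∠SHC = 94.70° ✓; |HC| = 17.40 ✗.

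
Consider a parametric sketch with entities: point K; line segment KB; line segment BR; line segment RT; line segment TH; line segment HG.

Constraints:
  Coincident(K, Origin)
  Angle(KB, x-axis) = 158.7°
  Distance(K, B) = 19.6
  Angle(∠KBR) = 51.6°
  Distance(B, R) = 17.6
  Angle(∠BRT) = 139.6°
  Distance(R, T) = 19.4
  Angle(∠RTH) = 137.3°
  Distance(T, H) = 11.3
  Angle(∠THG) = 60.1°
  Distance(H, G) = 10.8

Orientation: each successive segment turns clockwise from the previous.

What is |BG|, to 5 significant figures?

30.806

K is at the origin; KB runs at 158.7° with length 19.6, so B = (-18.261, 7.1197). ∠KBR = 51.6° gives BR at 30.300° from the x-axis; with |BR| = 17.6, R = (-3.0654, 15.999). ∠BRT = 139.6° gives RT at -10.100° from the x-axis; with |RT| = 19.4, T = (16.034, 12.597). ∠RTH = 137.3° gives TH at -52.800° from the x-axis; with |TH| = 11.3, H = (22.866, 3.5965). ∠THG = 60.1° gives HG at -172.70° from the x-axis; with |HG| = 10.8, G = (12.153, 2.2242). Then |BG| = |G − B| = 30.806.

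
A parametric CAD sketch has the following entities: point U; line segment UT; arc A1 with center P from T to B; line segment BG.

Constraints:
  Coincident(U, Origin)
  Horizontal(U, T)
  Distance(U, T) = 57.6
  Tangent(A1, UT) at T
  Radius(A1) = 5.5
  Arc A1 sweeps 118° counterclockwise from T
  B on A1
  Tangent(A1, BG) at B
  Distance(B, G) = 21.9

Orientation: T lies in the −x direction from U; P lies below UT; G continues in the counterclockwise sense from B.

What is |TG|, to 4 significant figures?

27.95

U is at the origin; U and T share the same y with |UT| = 57.6 and T on the −x side, so T = (-57.60, 0.000). Since A1 is tangent to UT there, PT ⟂ UT, so P = T + (0, -5.5) = (-57.60, -5.500). On A1, T sits at bearing 90° from P; a 118° counterclockwise sweep puts B at bearing 208°, so B = P + 5.5·(cos 208°, sin 208°) = (-62.46, -8.082). Tangency of A1 to BG means the radius PB is perpendicular to BG, so BG runs along (−sin 208°, cos 208°); with |BG| = 21.9, G = (-52.17, -27.42). Then |TG| = |G − T| = 27.95.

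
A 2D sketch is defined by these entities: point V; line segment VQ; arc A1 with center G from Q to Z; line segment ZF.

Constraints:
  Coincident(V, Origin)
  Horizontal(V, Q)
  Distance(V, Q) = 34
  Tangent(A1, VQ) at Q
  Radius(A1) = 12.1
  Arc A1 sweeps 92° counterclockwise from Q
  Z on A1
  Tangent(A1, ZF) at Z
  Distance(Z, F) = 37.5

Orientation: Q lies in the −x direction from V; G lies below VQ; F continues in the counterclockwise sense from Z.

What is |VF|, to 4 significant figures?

67.12

V is at the origin; VQ is horizontal with |VQ| = 34.0 and Q on the −x side, so Q = (-34.00, 0.000). Since A1 is tangent to VQ there, GQ ⟂ VQ, so G = Q + (0, -12.1) = (-34.00, -12.10). On A1, Q sits at bearing 90° from G; a 92° counterclockwise sweep puts Z at bearing 182°, so Z = G + 12.1·(cos 182°, sin 182°) = (-46.09, -12.52). The tangent condition forces GZ to be normal to ZF, so ZF runs along (−sin 182°, cos 182°); with |ZF| = 37.5, F = (-44.78, -50.00). Then |VF| = |F − V| = 67.12.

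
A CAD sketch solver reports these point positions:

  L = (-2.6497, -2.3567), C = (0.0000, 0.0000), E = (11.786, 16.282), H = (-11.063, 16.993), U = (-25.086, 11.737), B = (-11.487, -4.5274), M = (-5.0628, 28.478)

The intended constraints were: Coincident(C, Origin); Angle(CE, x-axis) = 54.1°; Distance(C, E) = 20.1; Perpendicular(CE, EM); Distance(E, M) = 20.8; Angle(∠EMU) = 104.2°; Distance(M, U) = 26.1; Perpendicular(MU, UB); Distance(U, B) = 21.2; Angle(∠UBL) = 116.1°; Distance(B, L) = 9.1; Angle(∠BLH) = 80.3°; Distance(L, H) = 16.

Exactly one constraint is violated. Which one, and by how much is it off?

Distance(L, H) = 16 — off by 5.10.

C = (0.00, 0.00) ✓; CE at 54.10° ✓; |CE| = 20.10 ✓; ∠(CE, EM) = 90.00° ✓; |EM| = 20.80 ✓; ∠EMU = 104.2° ✓; |MU| = 26.10 ✓; ∠(MU, UB) = 90.00° ✓; |UB| = 21.20 ✓; ∠UBL = 116.1° ✓; |BL| = 9.100 ✓; ∠BLH = 80.30° ✓; |LH| = 21.10 ✗.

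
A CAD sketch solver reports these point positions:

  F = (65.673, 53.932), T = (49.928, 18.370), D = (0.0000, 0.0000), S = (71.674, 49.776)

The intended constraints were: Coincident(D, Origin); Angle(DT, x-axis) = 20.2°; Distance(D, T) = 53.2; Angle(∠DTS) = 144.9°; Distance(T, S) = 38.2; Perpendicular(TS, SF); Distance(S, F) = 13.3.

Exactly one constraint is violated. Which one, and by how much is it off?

Distance(S, F) = 13.3 — off by 6.00.

D = (0.00, 0.00) ✓; DT at 20.20° ✓; |DT| = 53.20 ✓; ∠DTS = 144.9° ✓; |TS| = 38.20 ✓; ∠(TS, SF) = 89.99° ✓; |SF| = 7.300 ✗.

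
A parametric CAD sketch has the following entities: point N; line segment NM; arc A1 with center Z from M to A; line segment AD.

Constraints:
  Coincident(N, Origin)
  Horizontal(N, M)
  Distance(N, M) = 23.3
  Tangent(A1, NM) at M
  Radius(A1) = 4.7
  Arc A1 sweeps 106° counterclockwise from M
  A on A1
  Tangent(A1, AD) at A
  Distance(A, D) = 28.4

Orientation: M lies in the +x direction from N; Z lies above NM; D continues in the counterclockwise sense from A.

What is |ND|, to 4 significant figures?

38.84

N is at the origin; NM is horizontal with |NM| = 23.3 and M on the +x side, so M = (23.30, 0.000). A1 meets NM tangentially, so ZM is at right angles to NM, so Z = M + (0, 4.7) = (23.30, 4.700). On A1, M sits at bearing -90° from Z; a 106° counterclockwise sweep puts A at bearing 16°, so A = Z + 4.7·(cos 16°, sin 16°) = (27.82, 5.995). Tangency of A1 to AD means the radius ZA is perpendicular to AD, so AD runs along (−sin 16°, cos 16°); with |AD| = 28.4, D = (19.99, 33.30). Then |ND| = |D − N| = 38.84.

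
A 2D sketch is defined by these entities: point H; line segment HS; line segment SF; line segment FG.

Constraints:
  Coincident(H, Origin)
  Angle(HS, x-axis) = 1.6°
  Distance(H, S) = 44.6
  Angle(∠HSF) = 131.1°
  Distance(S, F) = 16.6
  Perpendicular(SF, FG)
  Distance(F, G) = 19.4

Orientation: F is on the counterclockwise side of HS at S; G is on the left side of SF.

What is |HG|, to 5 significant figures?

48.067

H is at the origin; HS runs at 1.6° with length 44.6, so S = 44.6·(cos 1.6°, sin 1.6°) = (44.583, 1.2453). ∠HSF = 131.1°, so SF runs at 1.6° + (180° − 131.1°) = 50.500° from the x-axis; with |SF| = 16.6, F = S + 16.6·(cos 50.500°, sin 50.500°) = (55.142, 14.054). SF is perpendicular to FG; with |FG| = 19.4 on the left of SF, G = F + 19.4·(-0.77162, 0.63608) = (40.172, 26.394). Then |HG| = |G − H| = 48.067.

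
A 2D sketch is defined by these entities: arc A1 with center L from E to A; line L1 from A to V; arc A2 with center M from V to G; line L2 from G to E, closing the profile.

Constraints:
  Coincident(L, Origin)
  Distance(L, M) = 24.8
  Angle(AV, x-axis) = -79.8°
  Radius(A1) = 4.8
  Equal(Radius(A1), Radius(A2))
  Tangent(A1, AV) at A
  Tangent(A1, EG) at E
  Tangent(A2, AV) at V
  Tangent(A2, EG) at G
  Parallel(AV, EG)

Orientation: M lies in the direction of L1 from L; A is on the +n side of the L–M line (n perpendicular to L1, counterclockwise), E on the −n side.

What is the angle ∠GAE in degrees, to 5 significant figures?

68.839°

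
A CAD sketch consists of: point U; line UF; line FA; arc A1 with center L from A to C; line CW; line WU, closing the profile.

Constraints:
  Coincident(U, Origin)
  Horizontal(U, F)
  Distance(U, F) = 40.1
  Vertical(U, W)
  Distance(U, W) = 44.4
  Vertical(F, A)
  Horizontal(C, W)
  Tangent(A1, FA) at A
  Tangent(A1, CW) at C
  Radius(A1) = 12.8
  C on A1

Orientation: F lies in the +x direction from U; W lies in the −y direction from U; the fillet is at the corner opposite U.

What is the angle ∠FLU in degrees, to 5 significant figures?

62.876°

U is at the origin; U and F share the same y with |UF| = 40.1 and F on the +x side, so F = (40.100, 0.0000). U and W share the same x with |UW| = 44.4 and W on the −y side, so W = (0.0000, -44.400). The virtual corner opposite U is at (40.100, -44.400). The tangent condition forces LA to be normal to FA and tangency of A1 to CW means the radius LC is perpendicular to CW, with radius 12.8, so the center L sits 12.8 in from both sides at L = (27.300, -31.600). Then cos ∠FLU = LF·LU / (|LF||LU|), giving 62.876°.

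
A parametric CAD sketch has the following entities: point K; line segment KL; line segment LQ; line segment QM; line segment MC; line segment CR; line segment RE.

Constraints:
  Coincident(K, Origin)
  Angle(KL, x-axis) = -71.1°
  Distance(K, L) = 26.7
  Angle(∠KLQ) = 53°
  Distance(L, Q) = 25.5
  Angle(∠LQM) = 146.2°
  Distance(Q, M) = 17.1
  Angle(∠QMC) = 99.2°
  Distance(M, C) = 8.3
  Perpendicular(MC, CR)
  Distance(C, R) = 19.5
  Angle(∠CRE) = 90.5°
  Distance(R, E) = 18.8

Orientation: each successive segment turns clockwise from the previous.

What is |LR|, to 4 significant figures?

20.57

K is at the origin; KL runs at -71.1° with length 26.7, so L = (8.649, -25.26). ∠KLQ = 53.0° gives LQ at 161.9° from the x-axis; with |LQ| = 25.5, Q = (-15.59, -17.34). ∠LQM = 146.2° gives QM at 128.1° from the x-axis; with |QM| = 17.1, M = (-26.14, -3.882). ∠QMC = 99.2° gives MC at 47.30° from the x-axis; with |MC| = 8.3, C = (-20.51, 2.218). MC is perpendicular to CR, so CR runs at -42.70°; with |CR| = 19.5, R = (-6.181, -11.01). Then |LR| = |R − L| = 20.57.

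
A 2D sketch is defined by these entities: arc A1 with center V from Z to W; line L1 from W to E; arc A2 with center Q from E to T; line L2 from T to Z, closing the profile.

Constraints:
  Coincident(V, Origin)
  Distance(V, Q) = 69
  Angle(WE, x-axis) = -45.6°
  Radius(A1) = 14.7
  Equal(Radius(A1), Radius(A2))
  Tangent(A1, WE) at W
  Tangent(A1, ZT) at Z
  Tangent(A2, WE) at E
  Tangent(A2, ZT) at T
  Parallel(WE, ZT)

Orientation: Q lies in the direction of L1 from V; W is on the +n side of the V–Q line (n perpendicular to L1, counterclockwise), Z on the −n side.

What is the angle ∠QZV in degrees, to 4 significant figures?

77.97°

V is at the origin and Q lies 69.0 along u from V, so Q = 69.0·u = (48.28, -49.30). Tangency of A1 to both parallel lines with radius 14.7 puts W and Z at V ± 14.7·n: W = (10.50, 10.29), Z = (-10.50, -10.29). Then cos ∠QZV = ZQ·ZV / (|ZQ||ZV|), giving 77.97°.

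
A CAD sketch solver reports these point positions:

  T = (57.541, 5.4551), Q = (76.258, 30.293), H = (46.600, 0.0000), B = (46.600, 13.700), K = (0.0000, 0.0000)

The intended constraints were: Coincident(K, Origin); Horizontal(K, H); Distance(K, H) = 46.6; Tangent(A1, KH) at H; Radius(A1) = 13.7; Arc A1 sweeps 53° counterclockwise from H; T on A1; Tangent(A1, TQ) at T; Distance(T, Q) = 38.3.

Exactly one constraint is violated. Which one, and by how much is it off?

Distance(T, Q) = 38.3 — off by 7.20.

K = (0.00, 0.00) ✓; K.y = 0.00, H.y = 0.00 ✓; |KH| = 46.60 ✓; ∠(BH, HK) = 90.00° ✓; |BH| = 13.70 ✓; bearing(B→T) − bearing(B→H) = 53.00° ✓; |BT| = 13.70 ✓; ∠(BT, TQ) = 90.00° ✓; |TQ| = 31.10 ✗.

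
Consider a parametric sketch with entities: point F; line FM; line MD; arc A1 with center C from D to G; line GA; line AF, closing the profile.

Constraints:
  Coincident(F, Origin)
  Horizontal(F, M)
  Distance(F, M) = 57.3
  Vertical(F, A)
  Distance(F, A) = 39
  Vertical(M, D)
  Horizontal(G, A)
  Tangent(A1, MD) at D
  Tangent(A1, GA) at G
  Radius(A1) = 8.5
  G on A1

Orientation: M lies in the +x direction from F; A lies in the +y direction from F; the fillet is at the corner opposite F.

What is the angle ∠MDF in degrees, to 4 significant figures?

61.97°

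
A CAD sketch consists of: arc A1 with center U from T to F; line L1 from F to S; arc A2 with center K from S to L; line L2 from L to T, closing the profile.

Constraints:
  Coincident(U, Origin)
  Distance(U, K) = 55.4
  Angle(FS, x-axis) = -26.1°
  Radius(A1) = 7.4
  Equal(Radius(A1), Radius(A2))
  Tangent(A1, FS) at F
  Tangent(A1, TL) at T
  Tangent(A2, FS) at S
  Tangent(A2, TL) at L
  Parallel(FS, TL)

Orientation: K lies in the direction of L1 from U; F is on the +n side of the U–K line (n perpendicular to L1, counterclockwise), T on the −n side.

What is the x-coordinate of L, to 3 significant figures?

46.5

The slot axis is L1's direction at -26.1°, so u = (cos -26.1°, sin -26.1°) = (0.898, -0.440) and n = (−sin -26.1°, cos -26.1°) = (0.440, 0.898). U is at the origin and K lies 55.4 along u from U, so K = 55.4·u = (49.8, -24.4). Tangency of A1 to both parallel lines with radius 7.4 puts F and T at U ± 7.4·n: F = (3.26, 6.65), T = (-3.26, -6.65). Equal radii place S and L the same way about K: S = K + 7.4·n = (53.0, -17.7), L = K − 7.4·n = (46.5, -31.0). So L.x = 46.5.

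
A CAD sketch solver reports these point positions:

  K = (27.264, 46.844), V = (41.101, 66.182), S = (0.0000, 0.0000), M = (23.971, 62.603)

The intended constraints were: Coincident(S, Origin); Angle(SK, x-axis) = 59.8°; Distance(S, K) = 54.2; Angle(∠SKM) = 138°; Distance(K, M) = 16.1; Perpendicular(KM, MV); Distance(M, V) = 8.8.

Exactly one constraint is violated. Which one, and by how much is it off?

Distance(M, V) = 8.8 — off by 8.70.

S = (0.00, 0.00) ✓; SK at 59.80° ✓; |SK| = 54.20 ✓; ∠SKM = 138.0° ✓; |KM| = 16.10 ✓; ∠(KM, MV) = 90.00° ✓; |MV| = 17.50 ✗.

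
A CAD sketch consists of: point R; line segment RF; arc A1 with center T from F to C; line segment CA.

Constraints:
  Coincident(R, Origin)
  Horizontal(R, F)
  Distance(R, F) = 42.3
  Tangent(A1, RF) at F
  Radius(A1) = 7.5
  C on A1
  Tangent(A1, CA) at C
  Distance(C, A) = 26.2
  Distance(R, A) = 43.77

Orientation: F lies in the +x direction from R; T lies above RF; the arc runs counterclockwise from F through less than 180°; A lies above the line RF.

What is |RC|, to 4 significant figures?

49.44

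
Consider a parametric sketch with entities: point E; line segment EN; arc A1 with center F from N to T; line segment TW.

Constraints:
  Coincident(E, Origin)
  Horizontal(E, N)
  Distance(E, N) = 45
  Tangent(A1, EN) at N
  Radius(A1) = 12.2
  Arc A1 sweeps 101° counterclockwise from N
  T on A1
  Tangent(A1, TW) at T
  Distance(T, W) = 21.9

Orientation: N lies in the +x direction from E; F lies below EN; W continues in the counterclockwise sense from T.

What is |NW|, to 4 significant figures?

36.86

On A1, N sits at bearing 90° from F; a 101° counterclockwise sweep puts T at bearing 191°, so T = F + 12.2·(cos 191°, sin 191°) = (33.02, -14.53). Since A1 is tangent to TW there, FT ⟂ TW, so TW runs along (−sin 191°, cos 191°); with |TW| = 21.9, W = (37.20, -36.03). Then |NW| = |W − N| = 36.86.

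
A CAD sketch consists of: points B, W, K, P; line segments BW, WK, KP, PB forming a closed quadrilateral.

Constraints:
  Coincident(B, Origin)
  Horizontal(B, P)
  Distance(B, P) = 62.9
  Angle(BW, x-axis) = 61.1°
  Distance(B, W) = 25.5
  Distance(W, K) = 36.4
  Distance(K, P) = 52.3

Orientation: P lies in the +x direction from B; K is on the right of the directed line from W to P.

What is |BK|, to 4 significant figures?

18.84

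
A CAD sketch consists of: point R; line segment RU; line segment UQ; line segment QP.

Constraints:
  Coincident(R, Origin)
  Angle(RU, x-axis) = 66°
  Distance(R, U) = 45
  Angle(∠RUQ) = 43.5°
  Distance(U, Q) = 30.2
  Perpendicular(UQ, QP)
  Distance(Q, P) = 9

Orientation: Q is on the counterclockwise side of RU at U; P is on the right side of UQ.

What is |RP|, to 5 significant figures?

40.050

∠RUQ = 43.5°, so UQ runs at 66.0° + (180° − 43.5°) = 202.50° from the x-axis; with |UQ| = 30.2, Q = U + 30.2·(cos 202.50°, sin 202.50°) = (-9.5980, 29.553). UQ ⟂ QP; with |QP| = 9.0 on the right of UQ, P = Q + 9.0·(-0.38268, 0.92388) = (-13.042, 37.867). Then |RP| = |P − R| = 40.050.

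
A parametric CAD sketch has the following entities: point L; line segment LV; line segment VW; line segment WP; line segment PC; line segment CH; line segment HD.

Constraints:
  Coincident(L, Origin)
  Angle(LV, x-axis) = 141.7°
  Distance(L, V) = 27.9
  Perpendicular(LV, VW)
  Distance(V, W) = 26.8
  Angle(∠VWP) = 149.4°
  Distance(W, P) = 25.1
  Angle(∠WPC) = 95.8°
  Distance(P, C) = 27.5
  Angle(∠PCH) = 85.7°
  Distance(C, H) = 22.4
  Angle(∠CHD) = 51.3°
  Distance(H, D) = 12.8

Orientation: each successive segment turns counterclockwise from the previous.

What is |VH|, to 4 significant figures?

31.94

L is at the origin; LV runs at 141.7° with length 27.9, so V = (-21.90, 17.29). LV is perpendicular to VW, so VW runs at -128.3°; with |VW| = 26.8, W = (-38.51, -3.740). ∠VWP = 149.4° gives WP at -97.70° from the x-axis; with |WP| = 25.1, P = (-41.87, -28.61). ∠WPC = 95.8° gives PC at -13.50° from the x-axis; with |PC| = 27.5, C = (-15.13, -35.03). ∠PCH = 85.7° gives CH at 80.80° from the x-axis; with |CH| = 22.4, H = (-11.55, -12.92). Then |VH| = |H − V| = 31.94.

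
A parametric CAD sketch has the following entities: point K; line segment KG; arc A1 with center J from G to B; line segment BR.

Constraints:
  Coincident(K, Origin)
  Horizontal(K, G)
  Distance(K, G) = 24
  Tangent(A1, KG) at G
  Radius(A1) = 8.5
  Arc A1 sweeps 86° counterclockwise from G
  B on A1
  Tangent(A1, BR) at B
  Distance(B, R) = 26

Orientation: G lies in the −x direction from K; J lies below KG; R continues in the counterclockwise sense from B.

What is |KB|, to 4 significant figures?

33.43

K is at the origin; KG is horizontal with |KG| = 24.0 and G on the −x side, so G = (-24.00, 0.000). The tangent condition forces JG to be normal to KG, so J = G + (0, -8.5) = (-24.00, -8.500). On A1, G sits at bearing 90° from J; an 86° counterclockwise sweep puts B at bearing 176°, so B = J + 8.5·(cos 176°, sin 176°) = (-32.48, -7.907). Then |KB| = |B − K| = 33.43.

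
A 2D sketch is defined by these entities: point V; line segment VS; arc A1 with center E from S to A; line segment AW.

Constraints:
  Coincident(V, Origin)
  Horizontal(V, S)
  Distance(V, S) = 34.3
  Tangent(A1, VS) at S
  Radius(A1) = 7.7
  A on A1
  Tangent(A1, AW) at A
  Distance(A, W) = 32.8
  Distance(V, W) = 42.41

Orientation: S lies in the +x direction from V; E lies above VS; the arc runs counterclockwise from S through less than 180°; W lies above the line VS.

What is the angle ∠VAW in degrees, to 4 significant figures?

67.60°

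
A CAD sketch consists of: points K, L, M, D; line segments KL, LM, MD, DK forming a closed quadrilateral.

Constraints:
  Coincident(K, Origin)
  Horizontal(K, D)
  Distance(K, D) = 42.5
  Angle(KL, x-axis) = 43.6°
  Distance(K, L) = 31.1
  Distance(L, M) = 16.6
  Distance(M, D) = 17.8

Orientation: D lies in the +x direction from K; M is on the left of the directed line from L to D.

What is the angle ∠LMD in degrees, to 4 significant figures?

116.8°

Checks: |LM| = 16.60 ✓; |MD| = 17.80 ✓.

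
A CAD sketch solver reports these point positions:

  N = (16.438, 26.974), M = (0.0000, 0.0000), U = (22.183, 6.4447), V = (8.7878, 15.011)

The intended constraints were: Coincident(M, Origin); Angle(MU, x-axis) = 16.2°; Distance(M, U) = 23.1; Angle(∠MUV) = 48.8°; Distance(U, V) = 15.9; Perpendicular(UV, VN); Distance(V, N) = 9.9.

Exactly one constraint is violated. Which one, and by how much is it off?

Distance(V, N) = 9.9 — off by 4.30.

M = (0.00, 0.00) ✓; MU at 16.20° ✓; |MU| = 23.10 ✓; ∠MUV = 48.80° ✓; |UV| = 15.90 ✓; ∠(UV, VN) = 90.00° ✓; |VN| = 14.20 ✗.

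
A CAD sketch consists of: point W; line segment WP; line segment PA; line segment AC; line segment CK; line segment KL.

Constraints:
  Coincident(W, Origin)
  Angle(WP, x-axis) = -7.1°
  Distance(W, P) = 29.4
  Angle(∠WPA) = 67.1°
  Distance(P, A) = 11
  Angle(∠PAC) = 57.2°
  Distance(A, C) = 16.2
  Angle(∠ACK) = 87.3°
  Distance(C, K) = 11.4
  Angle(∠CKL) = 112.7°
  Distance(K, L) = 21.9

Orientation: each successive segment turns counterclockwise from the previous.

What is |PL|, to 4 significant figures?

14.53

∠ACK = 87.3° gives CK at -38.70° from the x-axis; with |CK| = 11.4, K = (24.36, -12.33). ∠CKL = 112.7° gives KL at 28.60° from the x-axis; with |KL| = 21.9, L = (43.59, -1.846). Then |PL| = |L − P| = 14.53.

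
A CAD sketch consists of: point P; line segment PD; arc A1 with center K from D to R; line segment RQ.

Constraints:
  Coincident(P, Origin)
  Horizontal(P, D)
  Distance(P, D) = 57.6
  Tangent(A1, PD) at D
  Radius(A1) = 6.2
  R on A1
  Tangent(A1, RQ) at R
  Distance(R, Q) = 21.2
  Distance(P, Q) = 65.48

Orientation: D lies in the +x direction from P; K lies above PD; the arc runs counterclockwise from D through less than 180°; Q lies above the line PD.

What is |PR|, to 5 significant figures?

64.099

P is at the origin; PD is horizontal with |PD| = 57.6 and D on the +x side, so D = (57.600, 0.0000). Tangency of A1 to PD means the radius KD is perpendicular to PD, so K = D + (0, 6.2) = (57.600, 6.2000). Since KR ⟂ RQ (tangency), |KQ| = √(6.2² + 21.2²) = 22.088 regardless of where R sits on A1. So Q lies on both circle(P, 65.48) and circle(K, 22.088); the above-PD intersection is Q = (59.078, 28.238). R is the foot of the tangent from Q: R = (63.654, 7.5382).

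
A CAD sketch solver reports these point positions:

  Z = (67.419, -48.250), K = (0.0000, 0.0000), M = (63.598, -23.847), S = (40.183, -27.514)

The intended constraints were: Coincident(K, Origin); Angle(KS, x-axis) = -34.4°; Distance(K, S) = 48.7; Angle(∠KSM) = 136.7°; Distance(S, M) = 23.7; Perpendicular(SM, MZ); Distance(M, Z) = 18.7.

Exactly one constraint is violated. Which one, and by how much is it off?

Distance(M, Z) = 18.7 — off by 6.00.

K = (0.00, 0.00) ✓; KS at -34.40° ✓; |KS| = 48.70 ✓; ∠KSM = 136.7° ✓; |SM| = 23.70 ✓; ∠(SM, MZ) = 90.00° ✓; |MZ| = 24.70 ✗.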